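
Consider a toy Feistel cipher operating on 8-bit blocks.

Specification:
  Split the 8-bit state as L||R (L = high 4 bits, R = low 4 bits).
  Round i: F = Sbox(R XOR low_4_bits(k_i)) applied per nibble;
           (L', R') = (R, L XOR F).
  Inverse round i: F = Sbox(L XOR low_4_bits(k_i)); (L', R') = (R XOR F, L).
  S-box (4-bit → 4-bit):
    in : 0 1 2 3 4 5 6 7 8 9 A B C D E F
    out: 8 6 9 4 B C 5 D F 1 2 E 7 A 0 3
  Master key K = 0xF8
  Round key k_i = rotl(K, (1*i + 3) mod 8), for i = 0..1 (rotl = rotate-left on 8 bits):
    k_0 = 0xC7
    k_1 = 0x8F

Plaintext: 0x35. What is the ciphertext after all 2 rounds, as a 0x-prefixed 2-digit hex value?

s_0 = plaintext = 0x35
s_1 = Round(s_0, k_0) = 0x5A
s_2 = Round(s_1, k_1) = 0xA9

0xA9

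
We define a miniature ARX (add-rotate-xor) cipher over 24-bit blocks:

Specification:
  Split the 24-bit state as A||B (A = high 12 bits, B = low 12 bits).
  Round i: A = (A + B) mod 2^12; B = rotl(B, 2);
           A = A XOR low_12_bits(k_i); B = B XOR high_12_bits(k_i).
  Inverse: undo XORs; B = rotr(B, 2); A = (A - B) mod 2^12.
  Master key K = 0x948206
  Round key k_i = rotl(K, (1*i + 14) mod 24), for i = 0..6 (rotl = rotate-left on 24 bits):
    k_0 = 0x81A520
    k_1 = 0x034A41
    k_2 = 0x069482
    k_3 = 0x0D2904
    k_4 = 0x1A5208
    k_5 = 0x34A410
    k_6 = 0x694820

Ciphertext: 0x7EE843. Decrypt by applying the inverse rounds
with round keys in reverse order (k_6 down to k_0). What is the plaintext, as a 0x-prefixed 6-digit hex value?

s_0 = ciphertext = 0x7EE843
s_1 = InvRound(s_0, k_6) = 0x019FB5
s_2 = InvRound(s_1, k_5) = 0x4CAF3F
s_3 = InvRound(s_2, k_4) = 0xB1CBA6
s_4 = InvRound(s_3, k_3) = 0xF3B2DD
s_5 = InvRound(s_4, k_2) = 0xB0C0AD
s_6 = InvRound(s_5, k_1) = 0xD27426
s_7 = InvRound(s_6, k_0) = 0x4F830F

0x4F830F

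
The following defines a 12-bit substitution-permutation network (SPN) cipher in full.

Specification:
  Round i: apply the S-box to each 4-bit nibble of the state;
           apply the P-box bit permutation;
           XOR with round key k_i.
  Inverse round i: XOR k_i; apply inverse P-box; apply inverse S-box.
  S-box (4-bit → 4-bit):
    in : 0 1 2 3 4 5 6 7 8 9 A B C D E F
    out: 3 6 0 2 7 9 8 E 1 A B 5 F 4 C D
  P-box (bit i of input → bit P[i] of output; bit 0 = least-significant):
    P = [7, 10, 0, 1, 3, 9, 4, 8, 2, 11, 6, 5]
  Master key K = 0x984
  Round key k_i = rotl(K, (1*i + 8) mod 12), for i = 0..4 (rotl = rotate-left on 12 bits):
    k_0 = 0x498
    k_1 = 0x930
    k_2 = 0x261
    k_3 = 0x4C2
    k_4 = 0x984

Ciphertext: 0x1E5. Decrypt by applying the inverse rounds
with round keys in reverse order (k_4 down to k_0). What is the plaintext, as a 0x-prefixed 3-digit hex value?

0xD9B

s_0 = ciphertext = 0x1E5
s_1 = InvRound(s_0, k_4) = 0x72D
s_2 = InvRound(s_1, k_3) = 0xFAF
s_3 = InvRound(s_2, k_2) = 0x45A
s_4 = InvRound(s_3, k_1) = 0x759
s_5 = InvRound(s_4, k_0) = 0xD9B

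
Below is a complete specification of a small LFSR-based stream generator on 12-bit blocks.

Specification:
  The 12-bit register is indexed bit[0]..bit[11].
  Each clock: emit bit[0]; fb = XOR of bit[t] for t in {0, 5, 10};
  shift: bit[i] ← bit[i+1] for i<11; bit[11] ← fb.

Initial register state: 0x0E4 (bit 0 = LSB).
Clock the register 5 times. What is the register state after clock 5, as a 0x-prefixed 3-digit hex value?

reg_0 = 0x0E4
clock 1: out=0, reg = 0x872
clock 2: out=0, reg = 0xC39
clock 3: out=1, reg = 0xE1C
clock 4: out=0, reg = 0xF0E
clock 5: out=0, reg = 0xF87

0xF87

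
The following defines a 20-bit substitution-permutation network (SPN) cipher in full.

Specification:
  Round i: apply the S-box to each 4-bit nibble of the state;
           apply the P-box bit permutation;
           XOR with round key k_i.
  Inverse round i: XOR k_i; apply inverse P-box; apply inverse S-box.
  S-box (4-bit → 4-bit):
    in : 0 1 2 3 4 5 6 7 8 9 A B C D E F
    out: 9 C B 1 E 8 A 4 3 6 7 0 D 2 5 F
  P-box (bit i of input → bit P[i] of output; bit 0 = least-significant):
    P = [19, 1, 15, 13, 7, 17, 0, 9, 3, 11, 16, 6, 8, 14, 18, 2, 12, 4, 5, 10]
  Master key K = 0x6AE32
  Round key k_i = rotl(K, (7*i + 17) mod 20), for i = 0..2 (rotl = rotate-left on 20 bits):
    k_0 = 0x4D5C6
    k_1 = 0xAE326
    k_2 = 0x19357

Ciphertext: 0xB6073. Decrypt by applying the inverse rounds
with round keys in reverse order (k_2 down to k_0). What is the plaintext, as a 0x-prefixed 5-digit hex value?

s_0 = ciphertext = 0xB6073
s_1 = InvRound(s_0, k_2) = 0xE2B6C
s_2 = InvRound(s_1, k_1) = 0xB92B9
s_3 = InvRound(s_2, k_0) = 0x4FC48

0x4FC48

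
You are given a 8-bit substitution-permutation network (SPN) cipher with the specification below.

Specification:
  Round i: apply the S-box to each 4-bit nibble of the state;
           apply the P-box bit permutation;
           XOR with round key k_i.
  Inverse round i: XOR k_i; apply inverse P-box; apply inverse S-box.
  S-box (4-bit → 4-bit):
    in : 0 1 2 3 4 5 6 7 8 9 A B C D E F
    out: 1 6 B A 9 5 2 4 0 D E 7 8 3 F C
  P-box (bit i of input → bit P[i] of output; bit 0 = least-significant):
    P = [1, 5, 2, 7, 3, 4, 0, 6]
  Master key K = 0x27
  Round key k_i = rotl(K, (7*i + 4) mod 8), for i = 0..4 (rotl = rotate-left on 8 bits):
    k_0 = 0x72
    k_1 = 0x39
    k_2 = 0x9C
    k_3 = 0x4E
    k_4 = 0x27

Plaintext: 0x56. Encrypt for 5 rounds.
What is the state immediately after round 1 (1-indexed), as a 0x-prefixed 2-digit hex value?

s_0 = plaintext = 0x56
s_1 = Round(s_0, k_0) = 0x5B
s_2 = Round(s_1, k_1) = 0x16
s_3 = Round(s_2, k_2) = 0xAD
s_4 = Round(s_3, k_3) = 0x3D
s_5 = Round(s_4, k_4) = 0x55

0x5B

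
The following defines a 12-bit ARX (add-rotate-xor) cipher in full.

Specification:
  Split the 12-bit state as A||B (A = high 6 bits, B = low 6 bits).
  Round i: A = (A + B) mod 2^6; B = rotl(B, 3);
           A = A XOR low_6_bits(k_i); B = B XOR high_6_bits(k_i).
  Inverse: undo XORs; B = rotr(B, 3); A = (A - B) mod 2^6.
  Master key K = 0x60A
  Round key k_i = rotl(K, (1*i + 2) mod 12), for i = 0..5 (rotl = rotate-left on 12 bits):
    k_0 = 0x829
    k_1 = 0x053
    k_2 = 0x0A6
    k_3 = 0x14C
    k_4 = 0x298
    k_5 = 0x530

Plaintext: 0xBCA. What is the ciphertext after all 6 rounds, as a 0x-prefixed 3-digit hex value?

s_0 = plaintext = 0xBCA
s_1 = Round(s_0, k_0) = 0x431
s_2 = Round(s_1, k_1) = 0x48F
s_3 = Round(s_2, k_2) = 0x1FB
s_4 = Round(s_3, k_3) = 0x39A
s_5 = Round(s_4, k_4) = 0xC19
s_6 = Round(s_5, k_5) = 0xE5F

0xE5F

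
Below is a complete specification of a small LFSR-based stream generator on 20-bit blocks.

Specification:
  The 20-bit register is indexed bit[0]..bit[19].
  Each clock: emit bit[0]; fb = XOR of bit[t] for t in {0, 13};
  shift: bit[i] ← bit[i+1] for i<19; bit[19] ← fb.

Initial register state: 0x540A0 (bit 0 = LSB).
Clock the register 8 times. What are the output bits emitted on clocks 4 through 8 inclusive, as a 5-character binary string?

00101

reg_0 = 0x540A0
clock 1: out=0, reg = 0x2A050
clock 2: out=0, reg = 0x95028
clock 3: out=0, reg = 0x4A814
clock 4: out=0, reg = 0xA540A
clock 5: out=0, reg = 0x52A05
clock 6: out=1, reg = 0x29502
clock 7: out=0, reg = 0x14A81
clock 8: out=1, reg = 0x8A540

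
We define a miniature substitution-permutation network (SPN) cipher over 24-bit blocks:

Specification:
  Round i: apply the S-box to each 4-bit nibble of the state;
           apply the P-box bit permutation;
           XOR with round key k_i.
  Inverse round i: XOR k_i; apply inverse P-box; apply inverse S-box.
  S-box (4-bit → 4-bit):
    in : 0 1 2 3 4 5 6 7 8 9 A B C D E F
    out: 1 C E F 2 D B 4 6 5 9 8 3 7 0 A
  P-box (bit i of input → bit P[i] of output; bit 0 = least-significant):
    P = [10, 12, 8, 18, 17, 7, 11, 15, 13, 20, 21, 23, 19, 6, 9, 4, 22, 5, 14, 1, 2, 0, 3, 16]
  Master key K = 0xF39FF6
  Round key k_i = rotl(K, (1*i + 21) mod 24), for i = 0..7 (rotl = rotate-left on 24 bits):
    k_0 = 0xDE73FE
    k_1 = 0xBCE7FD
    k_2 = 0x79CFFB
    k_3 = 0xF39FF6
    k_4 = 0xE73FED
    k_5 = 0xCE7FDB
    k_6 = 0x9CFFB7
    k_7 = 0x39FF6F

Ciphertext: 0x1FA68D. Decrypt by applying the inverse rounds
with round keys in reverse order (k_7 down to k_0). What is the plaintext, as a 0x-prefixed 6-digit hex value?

0x68F845

s_0 = ciphertext = 0x1FA68D
s_1 = InvRound(s_0, k_7) = 0xE247D2
s_2 = InvRound(s_1, k_6) = 0xCCCD5F
s_3 = InvRound(s_2, k_5) = 0x0E7064
s_4 = InvRound(s_3, k_4) = 0x299189
s_5 = InvRound(s_4, k_3) = 0xD63F90
s_6 = InvRound(s_5, k_2) = 0x22C5AF
s_7 = InvRound(s_6, k_1) = 0xEB360B
s_8 = InvRound(s_7, k_0) = 0x68F845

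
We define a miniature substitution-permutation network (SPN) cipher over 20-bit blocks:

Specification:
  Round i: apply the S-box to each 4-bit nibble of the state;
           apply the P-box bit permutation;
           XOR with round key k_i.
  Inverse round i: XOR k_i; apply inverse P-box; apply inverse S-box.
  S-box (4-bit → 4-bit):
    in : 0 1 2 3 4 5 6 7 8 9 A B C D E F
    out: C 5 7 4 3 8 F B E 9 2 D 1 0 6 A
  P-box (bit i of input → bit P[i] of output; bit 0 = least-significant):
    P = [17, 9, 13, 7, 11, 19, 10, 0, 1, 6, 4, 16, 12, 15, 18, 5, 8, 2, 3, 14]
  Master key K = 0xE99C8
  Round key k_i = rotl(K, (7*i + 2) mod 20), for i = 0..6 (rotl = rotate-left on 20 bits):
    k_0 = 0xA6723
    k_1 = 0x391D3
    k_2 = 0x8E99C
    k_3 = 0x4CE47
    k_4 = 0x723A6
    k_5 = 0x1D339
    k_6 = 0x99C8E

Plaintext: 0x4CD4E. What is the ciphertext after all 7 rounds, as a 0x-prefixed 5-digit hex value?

0xC94A8

s_0 = plaintext = 0x4CD4E
s_1 = Round(s_0, k_0) = 0x25C27
s_2 = Round(s_1, k_1) = 0x99E7D
s_3 = Round(s_2, k_2) = 0x0B0ED
s_4 = Round(s_3, k_3) = 0x99A7F
s_5 = Round(s_4, k_4) = 0xF7847
s_6 = Round(s_5, k_5) = 0xA09CD
s_7 = Round(s_6, k_6) = 0xC94A8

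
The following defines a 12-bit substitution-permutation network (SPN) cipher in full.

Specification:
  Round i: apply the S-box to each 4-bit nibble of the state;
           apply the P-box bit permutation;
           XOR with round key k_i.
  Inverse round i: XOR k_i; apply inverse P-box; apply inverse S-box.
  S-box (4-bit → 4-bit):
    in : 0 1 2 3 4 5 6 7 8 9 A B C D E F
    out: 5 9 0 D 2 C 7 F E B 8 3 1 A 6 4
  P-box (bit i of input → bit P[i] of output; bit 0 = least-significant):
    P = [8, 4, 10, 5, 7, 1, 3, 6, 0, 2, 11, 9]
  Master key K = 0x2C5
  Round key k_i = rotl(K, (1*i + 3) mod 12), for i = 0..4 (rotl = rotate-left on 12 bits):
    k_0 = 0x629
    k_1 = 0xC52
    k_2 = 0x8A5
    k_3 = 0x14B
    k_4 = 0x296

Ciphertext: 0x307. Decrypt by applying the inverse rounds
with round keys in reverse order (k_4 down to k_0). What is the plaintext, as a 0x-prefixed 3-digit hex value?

0x8ED

s_0 = ciphertext = 0x307
s_1 = InvRound(s_0, k_4) = 0xCCB
s_2 = InvRound(s_1, k_3) = 0xFC0
s_3 = InvRound(s_2, k_2) = 0x9A3
s_4 = InvRound(s_3, k_1) = 0xC17
s_5 = InvRound(s_4, k_0) = 0x8ED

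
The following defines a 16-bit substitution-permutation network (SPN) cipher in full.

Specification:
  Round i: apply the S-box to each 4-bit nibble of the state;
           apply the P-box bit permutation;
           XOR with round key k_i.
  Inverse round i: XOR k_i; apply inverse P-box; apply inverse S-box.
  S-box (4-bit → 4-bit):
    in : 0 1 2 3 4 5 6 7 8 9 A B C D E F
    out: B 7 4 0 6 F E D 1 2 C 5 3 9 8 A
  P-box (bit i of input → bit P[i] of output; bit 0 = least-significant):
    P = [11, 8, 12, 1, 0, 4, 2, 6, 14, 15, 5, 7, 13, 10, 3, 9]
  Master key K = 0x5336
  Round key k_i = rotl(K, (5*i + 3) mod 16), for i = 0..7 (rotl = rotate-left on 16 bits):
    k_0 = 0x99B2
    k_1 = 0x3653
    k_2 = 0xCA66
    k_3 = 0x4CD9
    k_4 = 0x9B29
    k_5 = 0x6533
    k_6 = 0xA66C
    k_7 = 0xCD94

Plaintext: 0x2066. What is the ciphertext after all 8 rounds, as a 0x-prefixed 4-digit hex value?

s_0 = plaintext = 0x2066
s_1 = Round(s_0, k_0) = 0x486C
s_2 = Round(s_1, k_1) = 0x7B0F
s_3 = Round(s_2, k_2) = 0xA91D
s_4 = Round(s_3, k_3) = 0xC6C6
s_5 = Round(s_4, k_4) = 0x2E9A
s_6 = Round(s_5, k_5) = 0x75A9
s_7 = Round(s_6, k_6) = 0x4580
s_8 = Round(s_7, k_7) = 0x003F

0x003F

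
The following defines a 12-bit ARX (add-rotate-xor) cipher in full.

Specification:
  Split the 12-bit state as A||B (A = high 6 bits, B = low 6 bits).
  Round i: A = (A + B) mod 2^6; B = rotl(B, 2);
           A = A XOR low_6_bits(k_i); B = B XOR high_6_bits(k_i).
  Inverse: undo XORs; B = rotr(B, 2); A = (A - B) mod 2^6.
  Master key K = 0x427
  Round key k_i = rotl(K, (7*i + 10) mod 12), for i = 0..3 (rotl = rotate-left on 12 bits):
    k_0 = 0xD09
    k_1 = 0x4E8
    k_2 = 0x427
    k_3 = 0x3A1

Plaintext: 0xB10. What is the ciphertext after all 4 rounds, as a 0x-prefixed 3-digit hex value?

0x00E

s_0 = plaintext = 0xB10
s_1 = Round(s_0, k_0) = 0xD75
s_2 = Round(s_1, k_1) = 0x084
s_3 = Round(s_2, k_2) = 0x840
s_4 = Round(s_3, k_3) = 0x00E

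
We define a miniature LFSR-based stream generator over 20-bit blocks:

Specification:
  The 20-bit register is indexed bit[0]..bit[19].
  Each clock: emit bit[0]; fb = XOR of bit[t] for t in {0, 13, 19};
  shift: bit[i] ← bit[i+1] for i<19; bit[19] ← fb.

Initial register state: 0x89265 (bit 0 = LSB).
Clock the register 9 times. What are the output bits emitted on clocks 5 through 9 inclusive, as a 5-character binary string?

reg_0 = 0x89265
clock 1: out=1, reg = 0x44932
clock 2: out=0, reg = 0x22499
clock 3: out=1, reg = 0x1124C
clock 4: out=0, reg = 0x08926
clock 5: out=0, reg = 0x04493
clock 6: out=1, reg = 0x82249
clock 7: out=1, reg = 0xC1124
clock 8: out=0, reg = 0xE0892
clock 9: out=0, reg = 0xF0449

01100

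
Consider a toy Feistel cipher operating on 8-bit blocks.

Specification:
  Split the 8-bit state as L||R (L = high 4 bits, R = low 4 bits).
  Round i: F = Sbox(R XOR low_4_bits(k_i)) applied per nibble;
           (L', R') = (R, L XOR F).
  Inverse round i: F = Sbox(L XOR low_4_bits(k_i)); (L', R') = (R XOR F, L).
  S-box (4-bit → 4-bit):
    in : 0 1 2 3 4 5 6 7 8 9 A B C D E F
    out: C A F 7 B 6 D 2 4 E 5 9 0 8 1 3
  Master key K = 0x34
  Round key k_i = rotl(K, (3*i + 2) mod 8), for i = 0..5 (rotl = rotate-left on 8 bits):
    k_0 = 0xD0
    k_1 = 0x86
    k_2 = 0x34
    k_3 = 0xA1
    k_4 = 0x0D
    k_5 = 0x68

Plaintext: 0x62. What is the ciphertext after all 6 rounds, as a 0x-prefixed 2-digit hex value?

s_0 = plaintext = 0x62
s_1 = Round(s_0, k_0) = 0x29
s_2 = Round(s_1, k_1) = 0x91
s_3 = Round(s_2, k_2) = 0x1F
s_4 = Round(s_3, k_3) = 0xF0
s_5 = Round(s_4, k_4) = 0x07
s_6 = Round(s_5, k_5) = 0x73

0x73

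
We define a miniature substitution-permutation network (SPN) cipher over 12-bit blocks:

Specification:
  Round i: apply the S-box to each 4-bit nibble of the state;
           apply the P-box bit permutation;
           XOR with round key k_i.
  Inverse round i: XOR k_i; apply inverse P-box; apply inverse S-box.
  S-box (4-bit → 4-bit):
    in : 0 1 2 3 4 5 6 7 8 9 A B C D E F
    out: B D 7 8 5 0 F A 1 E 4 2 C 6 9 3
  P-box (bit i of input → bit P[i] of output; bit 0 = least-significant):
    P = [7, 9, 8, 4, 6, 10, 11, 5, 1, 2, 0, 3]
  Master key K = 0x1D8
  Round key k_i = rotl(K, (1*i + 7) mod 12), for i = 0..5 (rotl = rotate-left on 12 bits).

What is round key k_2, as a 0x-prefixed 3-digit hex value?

K = 0x1D8
k_0 = rotl(K, (1*0+7) mod 12) = rotl(K, 7) = 0xC0E
k_1 = rotl(K, (1*1+7) mod 12) = rotl(K, 8) = 0x81D
k_2 = rotl(K, (1*2+7) mod 12) = rotl(K, 9) = 0x03B

0x03B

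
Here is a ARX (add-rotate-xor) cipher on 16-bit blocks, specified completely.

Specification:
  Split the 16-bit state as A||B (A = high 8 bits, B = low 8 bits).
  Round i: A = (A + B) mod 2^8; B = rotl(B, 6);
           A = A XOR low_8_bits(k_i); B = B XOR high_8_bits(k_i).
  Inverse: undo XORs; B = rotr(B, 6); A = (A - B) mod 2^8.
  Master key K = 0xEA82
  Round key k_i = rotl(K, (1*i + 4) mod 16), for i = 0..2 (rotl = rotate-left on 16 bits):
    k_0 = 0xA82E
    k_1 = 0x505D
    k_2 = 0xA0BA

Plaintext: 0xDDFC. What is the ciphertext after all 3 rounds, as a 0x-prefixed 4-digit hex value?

0x32CD

s_0 = plaintext = 0xDDFC
s_1 = Round(s_0, k_0) = 0xF797
s_2 = Round(s_1, k_1) = 0xD3B5
s_3 = Round(s_2, k_2) = 0x32CD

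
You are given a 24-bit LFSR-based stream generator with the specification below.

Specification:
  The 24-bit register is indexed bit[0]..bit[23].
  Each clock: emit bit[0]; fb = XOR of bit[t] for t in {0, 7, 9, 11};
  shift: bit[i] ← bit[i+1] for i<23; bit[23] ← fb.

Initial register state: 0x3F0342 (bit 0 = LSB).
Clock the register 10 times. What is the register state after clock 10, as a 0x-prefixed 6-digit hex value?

reg_0 = 0x3F0342
clock 1: out=0, reg = 0x9F81A1
clock 2: out=1, reg = 0x4FC0D0
clock 3: out=0, reg = 0xA7E068
clock 4: out=0, reg = 0x53F034
clock 5: out=0, reg = 0x29F81A
clock 6: out=0, reg = 0x94FC0D
clock 7: out=1, reg = 0x4A7E06
clock 8: out=0, reg = 0x253F03
clock 9: out=1, reg = 0x929F81
clock 10: out=1, reg = 0x494FC0

0x494FC0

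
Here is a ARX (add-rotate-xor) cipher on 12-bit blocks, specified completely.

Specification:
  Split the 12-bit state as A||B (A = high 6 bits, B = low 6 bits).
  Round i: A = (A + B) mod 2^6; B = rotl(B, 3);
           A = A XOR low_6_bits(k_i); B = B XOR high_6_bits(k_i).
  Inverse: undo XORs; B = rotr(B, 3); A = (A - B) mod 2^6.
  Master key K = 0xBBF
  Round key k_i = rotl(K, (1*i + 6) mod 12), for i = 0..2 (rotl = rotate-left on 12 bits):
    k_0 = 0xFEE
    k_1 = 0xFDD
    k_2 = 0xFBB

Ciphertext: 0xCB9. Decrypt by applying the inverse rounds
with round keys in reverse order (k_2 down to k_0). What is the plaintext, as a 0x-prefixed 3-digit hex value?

0x0B8

s_0 = ciphertext = 0xCB9
s_1 = InvRound(s_0, k_2) = 0x478
s_2 = InvRound(s_1, k_1) = 0x538
s_3 = InvRound(s_2, k_0) = 0x0B8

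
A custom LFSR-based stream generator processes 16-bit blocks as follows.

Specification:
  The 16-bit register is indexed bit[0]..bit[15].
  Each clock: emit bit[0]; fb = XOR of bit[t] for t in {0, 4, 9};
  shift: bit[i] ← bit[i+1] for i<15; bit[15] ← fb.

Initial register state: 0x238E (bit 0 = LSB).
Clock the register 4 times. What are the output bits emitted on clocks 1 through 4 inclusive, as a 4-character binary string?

0111

reg_0 = 0x238E
clock 1: out=0, reg = 0x91C7
clock 2: out=1, reg = 0xC8E3
clock 3: out=1, reg = 0xE471
clock 4: out=1, reg = 0x7238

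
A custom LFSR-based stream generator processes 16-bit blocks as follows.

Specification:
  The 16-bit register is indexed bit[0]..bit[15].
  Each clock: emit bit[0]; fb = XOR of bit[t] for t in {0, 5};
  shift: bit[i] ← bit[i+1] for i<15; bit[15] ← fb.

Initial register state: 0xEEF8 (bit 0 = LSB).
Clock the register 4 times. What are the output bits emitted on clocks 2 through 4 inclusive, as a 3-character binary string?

reg_0 = 0xEEF8
clock 1: out=0, reg = 0xF77C
clock 2: out=0, reg = 0xFBBE
clock 3: out=0, reg = 0xFDDF
clock 4: out=1, reg = 0xFEEF

001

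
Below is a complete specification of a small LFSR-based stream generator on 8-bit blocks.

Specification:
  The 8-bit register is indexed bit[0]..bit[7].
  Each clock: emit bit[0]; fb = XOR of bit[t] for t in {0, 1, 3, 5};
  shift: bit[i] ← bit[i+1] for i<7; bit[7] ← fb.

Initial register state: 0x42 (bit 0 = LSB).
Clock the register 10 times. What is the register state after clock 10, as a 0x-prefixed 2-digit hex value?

reg_0 = 0x42
clock 1: out=0, reg = 0xA1
clock 2: out=1, reg = 0x50
clock 3: out=0, reg = 0x28
clock 4: out=0, reg = 0x14
clock 5: out=0, reg = 0x0A
clock 6: out=0, reg = 0x05
clock 7: out=1, reg = 0x82
clock 8: out=0, reg = 0xC1
clock 9: out=1, reg = 0xE0
clock 10: out=0, reg = 0xF0

0xF0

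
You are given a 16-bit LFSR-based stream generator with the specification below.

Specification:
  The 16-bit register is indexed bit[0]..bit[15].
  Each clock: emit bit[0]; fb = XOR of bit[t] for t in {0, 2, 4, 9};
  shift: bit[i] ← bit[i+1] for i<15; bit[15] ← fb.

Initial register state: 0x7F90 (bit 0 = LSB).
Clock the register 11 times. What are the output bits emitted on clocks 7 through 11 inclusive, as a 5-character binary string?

01111

reg_0 = 0x7F90
clock 1: out=0, reg = 0x3FC8
clock 2: out=0, reg = 0x9FE4
clock 3: out=0, reg = 0x4FF2
clock 4: out=0, reg = 0x27F9
clock 5: out=1, reg = 0x93FC
clock 6: out=0, reg = 0xC9FE
clock 7: out=0, reg = 0x64FF
clock 8: out=1, reg = 0xB27F
clock 9: out=1, reg = 0x593F
clock 10: out=1, reg = 0xAC9F
clock 11: out=1, reg = 0xD64F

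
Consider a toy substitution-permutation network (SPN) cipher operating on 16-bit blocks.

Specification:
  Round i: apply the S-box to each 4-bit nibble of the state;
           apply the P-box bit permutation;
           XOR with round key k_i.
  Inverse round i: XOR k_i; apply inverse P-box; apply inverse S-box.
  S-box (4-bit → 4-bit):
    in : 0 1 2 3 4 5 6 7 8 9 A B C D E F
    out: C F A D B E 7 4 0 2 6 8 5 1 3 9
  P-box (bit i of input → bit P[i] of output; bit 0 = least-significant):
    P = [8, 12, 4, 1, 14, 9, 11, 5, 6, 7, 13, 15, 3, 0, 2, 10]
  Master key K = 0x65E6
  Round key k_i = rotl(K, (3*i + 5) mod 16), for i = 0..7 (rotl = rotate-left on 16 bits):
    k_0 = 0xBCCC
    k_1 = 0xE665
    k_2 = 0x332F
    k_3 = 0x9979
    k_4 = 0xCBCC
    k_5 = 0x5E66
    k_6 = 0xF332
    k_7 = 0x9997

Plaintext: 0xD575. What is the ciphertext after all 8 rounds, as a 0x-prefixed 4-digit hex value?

s_0 = plaintext = 0xD575
s_1 = Round(s_0, k_0) = 0x0456
s_2 = Round(s_1, k_1) = 0x7991
s_3 = Round(s_2, k_2) = 0x20B9
s_4 = Round(s_3, k_3) = 0x2D58
s_5 = Round(s_4, k_4) = 0xC5AD
s_6 = Round(s_5, k_5) = 0xF5EA
s_7 = Round(s_6, k_6) = 0x05AA
s_8 = Round(s_7, k_7) = 0x2703

0x2703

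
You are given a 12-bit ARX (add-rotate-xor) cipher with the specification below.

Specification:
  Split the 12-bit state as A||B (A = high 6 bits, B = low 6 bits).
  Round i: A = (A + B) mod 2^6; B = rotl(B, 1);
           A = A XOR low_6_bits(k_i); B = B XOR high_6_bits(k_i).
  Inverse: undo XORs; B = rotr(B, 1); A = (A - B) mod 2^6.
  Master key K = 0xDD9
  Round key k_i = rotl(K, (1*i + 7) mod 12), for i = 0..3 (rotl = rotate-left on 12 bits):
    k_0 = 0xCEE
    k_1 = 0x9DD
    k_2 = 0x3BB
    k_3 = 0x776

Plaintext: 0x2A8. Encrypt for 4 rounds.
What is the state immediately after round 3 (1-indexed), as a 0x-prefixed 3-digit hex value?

0xF8B

s_0 = plaintext = 0x2A8
s_1 = Round(s_0, k_0) = 0x722
s_2 = Round(s_1, k_1) = 0x8E2
s_3 = Round(s_2, k_2) = 0xF8B
s_4 = Round(s_3, k_3) = 0xFCB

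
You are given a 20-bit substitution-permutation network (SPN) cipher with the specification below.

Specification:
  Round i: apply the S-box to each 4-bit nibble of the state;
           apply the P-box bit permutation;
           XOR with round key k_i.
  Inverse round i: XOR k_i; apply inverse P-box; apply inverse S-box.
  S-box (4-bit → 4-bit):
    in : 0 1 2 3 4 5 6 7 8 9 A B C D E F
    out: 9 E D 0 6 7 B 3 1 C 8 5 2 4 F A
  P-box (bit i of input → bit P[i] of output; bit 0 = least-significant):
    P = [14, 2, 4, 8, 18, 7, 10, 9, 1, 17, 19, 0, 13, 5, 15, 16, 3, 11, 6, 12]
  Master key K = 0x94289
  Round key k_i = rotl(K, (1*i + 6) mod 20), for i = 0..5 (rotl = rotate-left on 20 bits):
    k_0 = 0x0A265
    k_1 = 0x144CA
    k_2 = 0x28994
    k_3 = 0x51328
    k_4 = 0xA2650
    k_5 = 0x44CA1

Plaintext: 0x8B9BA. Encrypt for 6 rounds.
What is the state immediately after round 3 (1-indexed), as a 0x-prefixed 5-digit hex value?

0x9B53B

s_0 = plaintext = 0x8B9BA
s_1 = Round(s_0, k_0) = 0xC076C
s_2 = Round(s_1, k_1) = 0x66E4C
s_3 = Round(s_2, k_2) = 0x9B53B
s_4 = Round(s_3, k_3) = 0xFE37A
s_5 = Round(s_4, k_4) = 0xF9FF0
s_6 = Round(s_5, k_5) = 0x79720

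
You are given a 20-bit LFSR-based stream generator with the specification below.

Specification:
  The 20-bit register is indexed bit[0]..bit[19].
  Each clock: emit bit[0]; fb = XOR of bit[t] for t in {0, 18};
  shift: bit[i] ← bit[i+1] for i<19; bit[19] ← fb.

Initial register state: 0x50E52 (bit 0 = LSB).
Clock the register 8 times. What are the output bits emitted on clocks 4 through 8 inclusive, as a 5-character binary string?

reg_0 = 0x50E52
clock 1: out=0, reg = 0xA8729
clock 2: out=1, reg = 0xD4394
clock 3: out=0, reg = 0xEA1CA
clock 4: out=0, reg = 0xF50E5
clock 5: out=1, reg = 0x7A872
clock 6: out=0, reg = 0xBD439
clock 7: out=1, reg = 0xDEA1C
clock 8: out=0, reg = 0xEF50E

01010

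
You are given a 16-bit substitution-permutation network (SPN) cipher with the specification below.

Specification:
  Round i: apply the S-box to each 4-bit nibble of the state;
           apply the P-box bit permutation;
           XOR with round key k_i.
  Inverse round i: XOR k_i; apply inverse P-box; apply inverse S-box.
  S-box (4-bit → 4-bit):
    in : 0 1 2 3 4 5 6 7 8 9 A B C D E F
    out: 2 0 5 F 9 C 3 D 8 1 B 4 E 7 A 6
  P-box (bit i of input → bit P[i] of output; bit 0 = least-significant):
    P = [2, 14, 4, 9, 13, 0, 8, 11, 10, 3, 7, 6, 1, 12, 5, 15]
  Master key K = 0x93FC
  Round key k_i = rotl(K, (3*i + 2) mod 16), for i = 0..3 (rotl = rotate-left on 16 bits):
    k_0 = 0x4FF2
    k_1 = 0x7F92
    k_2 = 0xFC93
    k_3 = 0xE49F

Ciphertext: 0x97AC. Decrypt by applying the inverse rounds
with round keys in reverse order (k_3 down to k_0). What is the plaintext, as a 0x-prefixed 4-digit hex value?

0xD198

s_0 = ciphertext = 0x97AC
s_1 = InvRound(s_0, k_3) = 0xD1DC
s_2 = InvRound(s_1, k_2) = 0x9A39
s_3 = InvRound(s_2, k_1) = 0x7DD0
s_4 = InvRound(s_3, k_0) = 0xD198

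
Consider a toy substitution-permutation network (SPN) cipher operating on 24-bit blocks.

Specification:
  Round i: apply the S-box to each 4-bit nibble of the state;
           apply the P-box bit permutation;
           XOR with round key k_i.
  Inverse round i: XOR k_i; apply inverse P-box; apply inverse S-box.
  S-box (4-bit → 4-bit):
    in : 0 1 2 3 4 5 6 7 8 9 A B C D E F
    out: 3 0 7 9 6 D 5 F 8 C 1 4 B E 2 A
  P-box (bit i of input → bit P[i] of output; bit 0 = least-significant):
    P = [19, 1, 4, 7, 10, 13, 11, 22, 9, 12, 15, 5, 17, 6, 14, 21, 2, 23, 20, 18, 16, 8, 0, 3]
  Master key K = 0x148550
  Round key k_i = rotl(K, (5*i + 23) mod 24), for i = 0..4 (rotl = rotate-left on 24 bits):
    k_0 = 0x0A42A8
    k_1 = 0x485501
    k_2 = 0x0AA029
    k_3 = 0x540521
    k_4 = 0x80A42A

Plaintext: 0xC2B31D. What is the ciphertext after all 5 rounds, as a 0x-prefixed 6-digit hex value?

0x73713E

s_0 = plaintext = 0xC2B31D
s_1 = Round(s_0, k_0) = 0x9B0116
s_2 = Round(s_1, k_1) = 0x525558
s_3 = Round(s_2, k_2) = 0xF96E84
s_4 = Round(s_3, k_3) = 0x02543B
s_5 = Round(s_4, k_4) = 0x73713E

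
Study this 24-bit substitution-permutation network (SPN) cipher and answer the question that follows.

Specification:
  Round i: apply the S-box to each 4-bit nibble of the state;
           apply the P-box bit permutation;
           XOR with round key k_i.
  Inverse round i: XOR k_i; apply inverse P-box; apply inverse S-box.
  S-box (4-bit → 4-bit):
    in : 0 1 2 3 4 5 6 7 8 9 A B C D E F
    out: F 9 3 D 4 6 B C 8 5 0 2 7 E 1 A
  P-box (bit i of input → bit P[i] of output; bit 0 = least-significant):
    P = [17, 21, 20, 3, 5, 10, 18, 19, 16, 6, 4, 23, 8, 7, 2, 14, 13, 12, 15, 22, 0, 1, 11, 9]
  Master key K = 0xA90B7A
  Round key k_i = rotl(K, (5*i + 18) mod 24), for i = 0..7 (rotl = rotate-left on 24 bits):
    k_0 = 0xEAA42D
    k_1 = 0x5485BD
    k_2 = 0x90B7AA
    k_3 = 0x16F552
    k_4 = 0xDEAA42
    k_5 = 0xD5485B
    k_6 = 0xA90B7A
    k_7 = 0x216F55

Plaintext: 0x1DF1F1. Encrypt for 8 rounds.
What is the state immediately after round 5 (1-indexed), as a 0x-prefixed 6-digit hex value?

0x4056C9

s_0 = plaintext = 0x1DF1F1
s_1 = Round(s_0, k_0) = 0x2172A4
s_2 = Round(s_1, k_1) = 0x05E5FA
s_3 = Round(s_2, k_2) = 0x9828F9
s_4 = Round(s_3, k_3) = 0xCCF8D3
s_5 = Round(s_4, k_4) = 0x4056C9
s_6 = Round(s_5, k_5) = 0x02F4BF
s_7 = Round(s_6, k_6) = 0x8975E1
s_8 = Round(s_7, k_7) = 0x238D29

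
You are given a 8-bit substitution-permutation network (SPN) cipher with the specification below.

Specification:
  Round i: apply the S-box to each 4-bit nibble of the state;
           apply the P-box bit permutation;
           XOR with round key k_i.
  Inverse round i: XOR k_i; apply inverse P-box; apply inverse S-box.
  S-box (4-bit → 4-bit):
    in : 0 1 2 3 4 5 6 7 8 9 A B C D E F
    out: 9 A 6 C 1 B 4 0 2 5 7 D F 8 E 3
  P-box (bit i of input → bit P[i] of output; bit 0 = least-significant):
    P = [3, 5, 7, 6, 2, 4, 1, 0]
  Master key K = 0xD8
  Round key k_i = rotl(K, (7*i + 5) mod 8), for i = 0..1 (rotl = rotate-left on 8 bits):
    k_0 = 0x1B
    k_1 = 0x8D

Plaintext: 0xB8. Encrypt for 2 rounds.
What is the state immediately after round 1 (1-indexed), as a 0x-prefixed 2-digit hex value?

0x3C

s_0 = plaintext = 0xB8
s_1 = Round(s_0, k_0) = 0x3C
s_2 = Round(s_1, k_1) = 0x66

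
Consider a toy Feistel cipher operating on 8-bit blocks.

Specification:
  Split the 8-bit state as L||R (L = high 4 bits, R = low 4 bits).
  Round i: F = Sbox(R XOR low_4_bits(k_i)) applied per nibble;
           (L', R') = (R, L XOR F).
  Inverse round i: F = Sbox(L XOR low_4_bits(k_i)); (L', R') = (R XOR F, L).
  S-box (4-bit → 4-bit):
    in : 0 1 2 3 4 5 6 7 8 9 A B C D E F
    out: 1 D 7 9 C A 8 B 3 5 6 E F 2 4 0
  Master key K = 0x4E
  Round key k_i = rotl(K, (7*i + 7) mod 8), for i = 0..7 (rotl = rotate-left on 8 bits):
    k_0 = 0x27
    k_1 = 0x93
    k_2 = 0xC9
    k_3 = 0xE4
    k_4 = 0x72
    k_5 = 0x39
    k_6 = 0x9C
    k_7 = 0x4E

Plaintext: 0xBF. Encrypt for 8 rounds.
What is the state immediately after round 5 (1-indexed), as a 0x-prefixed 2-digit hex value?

s_0 = plaintext = 0xBF
s_1 = Round(s_0, k_0) = 0xF8
s_2 = Round(s_1, k_1) = 0x81
s_3 = Round(s_2, k_2) = 0x1B
s_4 = Round(s_3, k_3) = 0xB1
s_5 = Round(s_4, k_4) = 0x12
s_6 = Round(s_5, k_5) = 0x2F
s_7 = Round(s_6, k_6) = 0xFB
s_8 = Round(s_7, k_7) = 0xB5

0x12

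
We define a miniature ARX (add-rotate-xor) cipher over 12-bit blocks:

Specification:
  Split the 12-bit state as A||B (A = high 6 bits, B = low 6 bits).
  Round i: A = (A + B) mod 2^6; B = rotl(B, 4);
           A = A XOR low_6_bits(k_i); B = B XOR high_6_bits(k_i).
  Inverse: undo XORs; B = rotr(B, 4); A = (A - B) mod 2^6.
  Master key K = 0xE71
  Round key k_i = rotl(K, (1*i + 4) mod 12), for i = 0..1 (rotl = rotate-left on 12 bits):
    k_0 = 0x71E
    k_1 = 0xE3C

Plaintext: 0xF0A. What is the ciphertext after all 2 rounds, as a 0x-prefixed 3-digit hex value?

s_0 = plaintext = 0xF0A
s_1 = Round(s_0, k_0) = 0x63E
s_2 = Round(s_1, k_1) = 0xA97

0xA97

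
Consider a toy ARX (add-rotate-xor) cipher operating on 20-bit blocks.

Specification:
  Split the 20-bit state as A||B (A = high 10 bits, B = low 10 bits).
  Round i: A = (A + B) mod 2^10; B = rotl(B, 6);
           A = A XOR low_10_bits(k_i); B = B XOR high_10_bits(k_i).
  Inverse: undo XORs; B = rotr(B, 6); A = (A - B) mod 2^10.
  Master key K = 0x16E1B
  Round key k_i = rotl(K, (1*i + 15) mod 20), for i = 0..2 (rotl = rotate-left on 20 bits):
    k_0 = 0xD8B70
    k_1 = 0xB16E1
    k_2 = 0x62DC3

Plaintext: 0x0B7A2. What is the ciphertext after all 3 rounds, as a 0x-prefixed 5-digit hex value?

s_0 = plaintext = 0x0B7A2
s_1 = Round(s_0, k_0) = 0x2FFD8
s_2 = Round(s_1, k_1) = 0x9D8F8
s_3 = Round(s_2, k_2) = 0xAB784

0xAB784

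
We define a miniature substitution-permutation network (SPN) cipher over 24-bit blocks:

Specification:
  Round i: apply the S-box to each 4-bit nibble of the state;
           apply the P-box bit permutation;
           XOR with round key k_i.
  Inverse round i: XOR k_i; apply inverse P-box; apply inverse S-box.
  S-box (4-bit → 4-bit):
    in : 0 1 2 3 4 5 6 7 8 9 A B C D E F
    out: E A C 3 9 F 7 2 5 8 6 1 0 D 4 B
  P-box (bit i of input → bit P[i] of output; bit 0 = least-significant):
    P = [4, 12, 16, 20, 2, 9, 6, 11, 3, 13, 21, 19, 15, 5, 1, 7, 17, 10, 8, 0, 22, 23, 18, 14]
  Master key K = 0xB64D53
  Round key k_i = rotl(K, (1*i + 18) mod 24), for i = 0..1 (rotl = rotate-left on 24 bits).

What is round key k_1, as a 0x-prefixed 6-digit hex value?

K = 0xB64D53
k_0 = rotl(K, (1*0+18) mod 24) = rotl(K, 18) = 0x4ED935
k_1 = rotl(K, (1*1+18) mod 24) = rotl(K, 19) = 0x9DB26A

0x9DB26A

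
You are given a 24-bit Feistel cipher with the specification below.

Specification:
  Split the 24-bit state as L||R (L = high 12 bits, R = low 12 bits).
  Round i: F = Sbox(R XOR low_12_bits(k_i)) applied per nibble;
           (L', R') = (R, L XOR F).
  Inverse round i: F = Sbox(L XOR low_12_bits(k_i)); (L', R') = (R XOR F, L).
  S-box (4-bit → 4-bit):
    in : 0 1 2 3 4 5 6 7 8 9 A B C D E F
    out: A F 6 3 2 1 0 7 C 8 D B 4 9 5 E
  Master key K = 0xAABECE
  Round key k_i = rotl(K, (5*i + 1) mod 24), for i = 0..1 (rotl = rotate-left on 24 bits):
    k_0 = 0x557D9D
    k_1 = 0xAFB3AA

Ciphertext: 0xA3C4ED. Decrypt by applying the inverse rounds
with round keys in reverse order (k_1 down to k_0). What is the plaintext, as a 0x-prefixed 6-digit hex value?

s_0 = ciphertext = 0xA3C4ED
s_1 = InvRound(s_0, k_1) = 0xC6DA3C
s_2 = InvRound(s_1, k_0) = 0x5D6C6D

0x5D6C6D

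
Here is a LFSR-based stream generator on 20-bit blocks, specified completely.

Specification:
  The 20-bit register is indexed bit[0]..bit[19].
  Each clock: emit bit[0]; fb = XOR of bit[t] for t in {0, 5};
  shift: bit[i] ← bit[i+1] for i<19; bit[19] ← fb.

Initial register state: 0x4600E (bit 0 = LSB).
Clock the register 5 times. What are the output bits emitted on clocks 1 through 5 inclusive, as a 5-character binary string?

01110

reg_0 = 0x4600E
clock 1: out=0, reg = 0x23007
clock 2: out=1, reg = 0x91803
clock 3: out=1, reg = 0xC8C01
clock 4: out=1, reg = 0xE4600
clock 5: out=0, reg = 0x72300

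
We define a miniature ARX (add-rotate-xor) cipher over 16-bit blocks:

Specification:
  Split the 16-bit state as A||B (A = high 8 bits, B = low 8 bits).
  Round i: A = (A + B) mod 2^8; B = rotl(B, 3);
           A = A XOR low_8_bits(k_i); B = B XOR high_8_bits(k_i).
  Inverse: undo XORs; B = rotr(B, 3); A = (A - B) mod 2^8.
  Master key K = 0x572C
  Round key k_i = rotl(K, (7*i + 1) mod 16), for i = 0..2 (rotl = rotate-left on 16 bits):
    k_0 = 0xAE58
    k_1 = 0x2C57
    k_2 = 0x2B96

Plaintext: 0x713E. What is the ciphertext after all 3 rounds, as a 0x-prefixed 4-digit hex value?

0x419D

s_0 = plaintext = 0x713E
s_1 = Round(s_0, k_0) = 0xF75F
s_2 = Round(s_1, k_1) = 0x01D6
s_3 = Round(s_2, k_2) = 0x419D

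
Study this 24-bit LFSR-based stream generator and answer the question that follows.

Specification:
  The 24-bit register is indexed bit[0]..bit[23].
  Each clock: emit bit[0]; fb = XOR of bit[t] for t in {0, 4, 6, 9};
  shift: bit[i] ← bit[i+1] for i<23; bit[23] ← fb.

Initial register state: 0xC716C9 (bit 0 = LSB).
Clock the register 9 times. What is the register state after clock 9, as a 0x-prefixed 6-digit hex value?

reg_0 = 0xC716C9
clock 1: out=1, reg = 0xE38B64
clock 2: out=0, reg = 0x71C5B2
clock 3: out=0, reg = 0xB8E2D9
clock 4: out=1, reg = 0x5C716C
clock 5: out=0, reg = 0xAE38B6
clock 6: out=0, reg = 0xD71C5B
clock 7: out=1, reg = 0xEB8E2D
clock 8: out=1, reg = 0x75C716
clock 9: out=0, reg = 0x3AE38B

0x3AE38B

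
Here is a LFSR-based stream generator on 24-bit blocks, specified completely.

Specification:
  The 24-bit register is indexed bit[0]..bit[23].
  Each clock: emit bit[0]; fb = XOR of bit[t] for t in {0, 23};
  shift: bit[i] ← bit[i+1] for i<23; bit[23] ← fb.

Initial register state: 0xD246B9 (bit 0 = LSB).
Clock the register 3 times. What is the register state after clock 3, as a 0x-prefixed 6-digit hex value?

reg_0 = 0xD246B9
clock 1: out=1, reg = 0x69235C
clock 2: out=0, reg = 0x3491AE
clock 3: out=0, reg = 0x1A48D7

0x1A48D7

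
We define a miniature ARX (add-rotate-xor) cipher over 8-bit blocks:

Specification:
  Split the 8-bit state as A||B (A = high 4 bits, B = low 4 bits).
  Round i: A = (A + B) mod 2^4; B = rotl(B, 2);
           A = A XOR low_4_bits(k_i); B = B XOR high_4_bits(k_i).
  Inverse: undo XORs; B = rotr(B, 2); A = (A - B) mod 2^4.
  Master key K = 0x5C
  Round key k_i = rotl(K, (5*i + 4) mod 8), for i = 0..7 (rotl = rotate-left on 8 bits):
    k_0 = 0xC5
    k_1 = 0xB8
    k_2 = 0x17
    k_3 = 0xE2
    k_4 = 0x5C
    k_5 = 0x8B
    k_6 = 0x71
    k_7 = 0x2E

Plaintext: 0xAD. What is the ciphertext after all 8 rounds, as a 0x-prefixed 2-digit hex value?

0xDD

s_0 = plaintext = 0xAD
s_1 = Round(s_0, k_0) = 0x2B
s_2 = Round(s_1, k_1) = 0x55
s_3 = Round(s_2, k_2) = 0xD4
s_4 = Round(s_3, k_3) = 0x3F
s_5 = Round(s_4, k_4) = 0xEA
s_6 = Round(s_5, k_5) = 0x32
s_7 = Round(s_6, k_6) = 0x4F
s_8 = Round(s_7, k_7) = 0xDD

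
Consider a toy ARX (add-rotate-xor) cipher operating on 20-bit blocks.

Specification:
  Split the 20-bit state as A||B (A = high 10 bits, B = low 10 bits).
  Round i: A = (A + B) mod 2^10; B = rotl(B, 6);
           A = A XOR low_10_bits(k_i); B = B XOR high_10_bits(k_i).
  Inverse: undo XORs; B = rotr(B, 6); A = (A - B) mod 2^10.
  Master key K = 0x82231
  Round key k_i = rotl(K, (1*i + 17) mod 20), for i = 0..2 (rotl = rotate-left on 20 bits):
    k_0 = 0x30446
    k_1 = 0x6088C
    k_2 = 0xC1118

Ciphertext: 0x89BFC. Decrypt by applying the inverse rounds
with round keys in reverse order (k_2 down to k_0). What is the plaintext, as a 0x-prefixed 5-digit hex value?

s_0 = ciphertext = 0x89BFC
s_1 = InvRound(s_0, k_2) = 0xEEF83
s_2 = InvRound(s_1, k_1) = 0xC7C18
s_3 = InvRound(s_2, k_0) = 0x71993

0x71993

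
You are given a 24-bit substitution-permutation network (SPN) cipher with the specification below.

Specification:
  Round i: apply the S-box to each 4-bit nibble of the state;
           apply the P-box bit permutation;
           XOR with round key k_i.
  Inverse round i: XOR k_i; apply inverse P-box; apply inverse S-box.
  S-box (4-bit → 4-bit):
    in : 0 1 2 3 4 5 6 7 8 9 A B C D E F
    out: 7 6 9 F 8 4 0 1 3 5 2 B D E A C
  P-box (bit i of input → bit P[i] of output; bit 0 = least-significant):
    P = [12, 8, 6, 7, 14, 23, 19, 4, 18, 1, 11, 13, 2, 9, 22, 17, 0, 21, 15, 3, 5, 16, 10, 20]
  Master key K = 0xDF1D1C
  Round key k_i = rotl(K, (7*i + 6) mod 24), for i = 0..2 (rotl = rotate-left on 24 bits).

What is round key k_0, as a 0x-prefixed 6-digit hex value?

0xC74737

K = 0xDF1D1C
k_0 = rotl(K, (7*0+6) mod 24) = rotl(K, 6) = 0xC74737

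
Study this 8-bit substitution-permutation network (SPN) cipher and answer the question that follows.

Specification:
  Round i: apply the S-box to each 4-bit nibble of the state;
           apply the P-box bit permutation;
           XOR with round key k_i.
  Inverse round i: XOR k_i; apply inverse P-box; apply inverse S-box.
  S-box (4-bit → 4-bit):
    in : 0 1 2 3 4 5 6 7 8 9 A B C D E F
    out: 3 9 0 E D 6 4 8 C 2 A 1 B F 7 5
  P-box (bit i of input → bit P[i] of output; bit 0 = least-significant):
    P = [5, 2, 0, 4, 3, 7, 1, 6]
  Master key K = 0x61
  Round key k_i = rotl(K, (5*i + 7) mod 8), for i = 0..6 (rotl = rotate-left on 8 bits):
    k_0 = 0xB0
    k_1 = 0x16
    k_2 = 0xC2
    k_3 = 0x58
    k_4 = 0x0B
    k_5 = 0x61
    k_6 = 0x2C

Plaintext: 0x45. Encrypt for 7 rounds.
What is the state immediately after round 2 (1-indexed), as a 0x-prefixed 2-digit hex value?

s_0 = plaintext = 0x45
s_1 = Round(s_0, k_0) = 0xFF
s_2 = Round(s_1, k_1) = 0x3D
s_3 = Round(s_2, k_2) = 0x35
s_4 = Round(s_3, k_3) = 0x9F
s_5 = Round(s_4, k_4) = 0xAA
s_6 = Round(s_5, k_5) = 0xB5
s_7 = Round(s_6, k_6) = 0x21

0x3D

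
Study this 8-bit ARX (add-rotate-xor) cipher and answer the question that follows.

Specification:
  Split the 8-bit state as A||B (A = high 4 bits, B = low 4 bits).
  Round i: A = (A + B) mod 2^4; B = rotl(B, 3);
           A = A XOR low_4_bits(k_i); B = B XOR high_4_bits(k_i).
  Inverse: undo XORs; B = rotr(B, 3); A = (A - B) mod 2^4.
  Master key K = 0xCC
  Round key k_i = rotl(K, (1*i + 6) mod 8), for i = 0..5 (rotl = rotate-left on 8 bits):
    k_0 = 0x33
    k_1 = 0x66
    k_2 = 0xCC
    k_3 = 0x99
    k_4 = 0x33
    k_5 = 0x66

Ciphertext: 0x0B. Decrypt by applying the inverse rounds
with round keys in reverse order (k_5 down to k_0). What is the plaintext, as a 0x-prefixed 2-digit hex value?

s_0 = ciphertext = 0x0B
s_1 = InvRound(s_0, k_5) = 0xBB
s_2 = InvRound(s_1, k_4) = 0x71
s_3 = InvRound(s_2, k_3) = 0xD1
s_4 = InvRound(s_3, k_2) = 0x6B
s_5 = InvRound(s_4, k_1) = 0x5B
s_6 = InvRound(s_5, k_0) = 0x51

0x51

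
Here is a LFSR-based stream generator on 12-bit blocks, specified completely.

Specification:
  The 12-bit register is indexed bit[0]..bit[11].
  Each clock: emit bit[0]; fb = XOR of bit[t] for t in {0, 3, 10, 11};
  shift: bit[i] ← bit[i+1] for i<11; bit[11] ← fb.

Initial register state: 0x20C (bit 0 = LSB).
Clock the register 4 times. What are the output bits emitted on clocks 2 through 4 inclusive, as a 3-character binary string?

reg_0 = 0x20C
clock 1: out=0, reg = 0x906
clock 2: out=0, reg = 0xC83
clock 3: out=1, reg = 0xE41
clock 4: out=1, reg = 0xF20

011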